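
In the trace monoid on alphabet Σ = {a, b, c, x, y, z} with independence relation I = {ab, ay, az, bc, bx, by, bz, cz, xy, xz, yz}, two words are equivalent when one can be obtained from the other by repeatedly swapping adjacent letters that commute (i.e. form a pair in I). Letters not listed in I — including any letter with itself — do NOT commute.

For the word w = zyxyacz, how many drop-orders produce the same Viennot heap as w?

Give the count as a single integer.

126

0(z) covers ∅
1(y) covers ∅
2(x) covers ∅
3(y) covers 1:y
4(a) covers 2:x
5(c) covers 3:y, 4:a
6(z) covers 0:z
floor of heap: 0:z, 1:y, 2:x
completions by unplaced set U, small U first (add the entries for U minus each lowest piece of U):
  |U|=1: {5}:1  {6}:1
  |U|=2: {0,6}:1  {3,5}:1  {4,5}:1  {5,6}:2
  |U|=3: {0,5,6}:3  {1,3,5}:1  {2,4,5}:1  {3,4,5}:2  {3,5,6}:3  {4,5,6}:3
  |U|=4: {0,3,5,6}:6  {0,4,5,6}:6  {1,3,4,5}:3  {1,3,5,6}:4  {2,3,4,5}:3  {2,4,5,6}:4  {3,4,5,6}:8
  |U|=5: {0,1,3,5,6}:10  {0,2,4,5,6}:10  {0,3,4,5,6}:20  {1,2,3,4,5}:6  {1,3,4,5,6}:15  {2,3,4,5,6}:15
  start at 0(z): 36
  start at 1(y): 45
  start at 2(x): 45
sum over floor = 126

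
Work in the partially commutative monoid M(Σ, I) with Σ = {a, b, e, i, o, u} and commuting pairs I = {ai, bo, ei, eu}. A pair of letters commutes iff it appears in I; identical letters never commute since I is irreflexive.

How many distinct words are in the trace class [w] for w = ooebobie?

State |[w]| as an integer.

6

#0=o has no predecessor
#1=o depends on [0:o]
#2=e depends on [1:o]
#3=b depends on [2:e]
#4=o depends on [2:e]
#5=b depends on [3:b]
#6=i depends on [4:o, 5:b]
#7=e depends on [4:o, 5:b]
sources: [0:o]
N(rest) = Σ N(rest − s) over sources s of rest; N(one piece) = 1:
  size 1 → [6]=1  [7]=1
  size 2 → [6,7]=2
  size 3 → [4,6,7]=2  [5,6,7]=2
  size 4 → [3,5,6,7]=2  [4,5,6,7]=4
  size 5 → [3,4,5,6,7]=6
  size 6 → [2,3,4,5,6,7]=6
  first=0(o) contributes 6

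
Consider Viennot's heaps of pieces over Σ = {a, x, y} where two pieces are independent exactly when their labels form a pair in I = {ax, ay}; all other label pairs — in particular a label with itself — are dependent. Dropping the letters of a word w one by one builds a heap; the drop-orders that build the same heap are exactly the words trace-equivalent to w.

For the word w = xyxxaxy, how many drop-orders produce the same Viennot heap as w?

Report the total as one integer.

7

piece 0:x — minimal
piece 1:y rests on {0:x}
piece 2:x rests on {1:y}
piece 3:x rests on {2:x}
piece 4:a — minimal
piece 5:x rests on {3:x}
piece 6:y rests on {5:x}
minimal pieces: {0:x, 4:a}
ways to finish when only these pieces remain (= sum over removing one remaining piece with nothing left below it):
  1 left: {4}→1  {6}→1
  2 left: {4,6}→2  {5,6}→1
  3 left: {3,5,6}→1  {4,5,6}→3
  4 left: {2,3,5,6}→1  {3,4,5,6}→4
  5 left: {1,2,3,5,6}→1  {2,3,4,5,6}→5
  placing 0:x first → 6 extensions
  placing 4:a first → 1 extensions
total linear extensions = 7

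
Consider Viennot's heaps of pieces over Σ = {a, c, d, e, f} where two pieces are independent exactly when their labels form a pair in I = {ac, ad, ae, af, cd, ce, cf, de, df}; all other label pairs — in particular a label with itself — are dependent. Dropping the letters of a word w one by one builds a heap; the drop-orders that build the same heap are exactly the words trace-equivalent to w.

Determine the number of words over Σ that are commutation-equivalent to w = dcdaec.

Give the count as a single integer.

0(d) covers ∅
1(c) covers ∅
2(d) covers 0:d
3(a) covers ∅
4(e) covers ∅
5(c) covers 1:c
floor of heap: 0:d, 1:c, 3:a, 4:e
completions by unplaced set U, small U first (add the entries for U minus each lowest piece of U):
  |U|=1: {2}:1  {3}:1  {4}:1  {5}:1
  |U|=2: {0,2}:1  {1,5}:1  {2,3}:2  {2,4}:2  {2,5}:2  {3,4}:2  {3,5}:2  {4,5}:2
  |U|=3: {0,2,3}:3  {0,2,4}:3  {0,2,5}:3  {1,2,5}:3  {1,3,5}:3  {1,4,5}:3  {2,3,4}:6  {2,3,5}:6  {2,4,5}:6  {3,4,5}:6
  |U|=4: {0,1,2,5}:6  {0,2,3,4}:12  {0,2,3,5}:12  {0,2,4,5}:12  {1,2,3,5}:12  {1,2,4,5}:12  {1,3,4,5}:12  {2,3,4,5}:24
  start at 0(d): 60
  start at 1(c): 60
  start at 3(a): 30
  start at 4(e): 30
sum over floor = 180

180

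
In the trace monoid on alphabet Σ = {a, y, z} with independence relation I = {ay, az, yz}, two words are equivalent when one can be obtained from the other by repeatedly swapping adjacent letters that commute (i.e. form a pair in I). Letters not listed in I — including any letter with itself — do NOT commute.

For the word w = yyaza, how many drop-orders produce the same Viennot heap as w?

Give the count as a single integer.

#0=y has no predecessor
#1=y depends on [0:y]
#2=a has no predecessor
#3=z has no predecessor
#4=a depends on [2:a]
sources: [0:y, 2:a, 3:z]
N(rest) = Σ N(rest − s) over sources s of rest; N(one piece) = 1:
  size 1 → [1]=1  [3]=1  [4]=1
  size 2 → [0,1]=1  [1,3]=2  [1,4]=2  [2,4]=1  [3,4]=2
  size 3 → [0,1,3]=3  [0,1,4]=3  [1,2,4]=3  [1,3,4]=6  [2,3,4]=3
  first=0(y) contributes 12
  first=2(a) contributes 12
  first=3(z) contributes 6
|[w]| = 30

30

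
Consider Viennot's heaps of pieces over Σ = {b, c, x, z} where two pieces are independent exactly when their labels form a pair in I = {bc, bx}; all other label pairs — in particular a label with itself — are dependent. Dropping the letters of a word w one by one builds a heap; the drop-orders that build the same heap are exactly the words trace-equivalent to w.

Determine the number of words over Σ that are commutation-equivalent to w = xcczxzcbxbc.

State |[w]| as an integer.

10

0(x) covers ∅
1(c) covers 0:x
2(c) covers 1:c
3(z) covers 2:c
4(x) covers 3:z
5(z) covers 4:x
6(c) covers 5:z
7(b) covers 5:z
8(x) covers 6:c
9(b) covers 7:b
10(c) covers 8:x
floor of heap: 0:x
completions by unplaced set U, small U first (add the entries for U minus each lowest piece of U):
  |U|=1: {9}:1  {10}:1
  |U|=2: {7,9}:1  {8,10}:1  {9,10}:2
  |U|=3: {6,8,10}:1  {7,9,10}:3  {8,9,10}:3
  |U|=4: {6,8,9,10}:4  {7,8,9,10}:6
  |U|=5: {6,7,8,9,10}:10
  |U|=6: {5,6,7,8,9,10}:10
  |U|=7: {4,5,6,7,8,9,10}:10
  |U|=8: {3,4,5,6,7,8,9,10}:10
  |U|=9: {2,3,4,5,6,7,8,9,10}:10
  start at 0(x): 10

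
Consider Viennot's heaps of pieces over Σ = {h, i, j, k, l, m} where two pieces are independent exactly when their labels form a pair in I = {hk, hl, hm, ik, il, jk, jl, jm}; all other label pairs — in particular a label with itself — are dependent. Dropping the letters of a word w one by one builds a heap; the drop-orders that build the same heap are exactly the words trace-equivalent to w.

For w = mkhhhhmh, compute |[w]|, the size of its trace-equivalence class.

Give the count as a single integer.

56

piece 0:m — minimal
piece 1:k rests on {0:m}
piece 2:h — minimal
piece 3:h rests on {2:h}
piece 4:h rests on {3:h}
piece 5:h rests on {4:h}
piece 6:m rests on {1:k}
piece 7:h rests on {5:h}
minimal pieces: {0:m, 2:h}
ways to finish when only these pieces remain (= sum over removing one remaining piece with nothing left below it):
  1 left: {6}→1  {7}→1
  2 left: {1,6}→1  {5,7}→1  {6,7}→2
  3 left: {0,1,6}→1  {1,6,7}→3  {4,5,7}→1  {5,6,7}→3
  4 left: {0,1,6,7}→4  {1,5,6,7}→6  {3,4,5,7}→1  {4,5,6,7}→4
  5 left: {0,1,5,6,7}→10  {1,4,5,6,7}→10  {2,3,4,5,7}→1  {3,4,5,6,7}→5
  6 left: {0,1,4,5,6,7}→20  {1,3,4,5,6,7}→15  {2,3,4,5,6,7}→6
  placing 0:m first → 21 extensions
  placing 2:h first → 35 extensions
total linear extensions = 56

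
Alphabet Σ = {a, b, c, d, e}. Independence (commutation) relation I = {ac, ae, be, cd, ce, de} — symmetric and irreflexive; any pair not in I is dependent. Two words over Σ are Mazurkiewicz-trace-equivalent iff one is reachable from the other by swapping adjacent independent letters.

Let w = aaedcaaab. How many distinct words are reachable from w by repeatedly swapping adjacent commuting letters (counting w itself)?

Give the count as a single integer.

0(a) covers ∅
1(a) covers 0:a
2(e) covers ∅
3(d) covers 1:a
4(c) covers ∅
5(a) covers 3:d
6(a) covers 5:a
7(a) covers 6:a
8(b) covers 4:c, 7:a
floor of heap: 0:a, 2:e, 4:c
completions by unplaced set U, small U first (add the entries for U minus each lowest piece of U):
  |U|=1: {2}:1  {8}:1
  |U|=2: {2,8}:2  {4,8}:1  {7,8}:1
  |U|=3: {2,4,8}:3  {2,7,8}:3  {4,7,8}:2  {6,7,8}:1
  |U|=4: {2,4,7,8}:8  {2,6,7,8}:4  {4,6,7,8}:3  {5,6,7,8}:1
  |U|=5: {2,4,6,7,8}:15  {2,5,6,7,8}:5  {3,5,6,7,8}:1  {4,5,6,7,8}:4
  |U|=6: {1,3,5,6,7,8}:1  {2,3,5,6,7,8}:6  {2,4,5,6,7,8}:24  {3,4,5,6,7,8}:5
  |U|=7: {0,1,3,5,6,7,8}:1  {1,2,3,5,6,7,8}:7  {1,3,4,5,6,7,8}:6  {2,3,4,5,6,7,8}:35
  start at 0(a): 48
  start at 2(e): 7
  start at 4(c): 8
sum over floor = 63

63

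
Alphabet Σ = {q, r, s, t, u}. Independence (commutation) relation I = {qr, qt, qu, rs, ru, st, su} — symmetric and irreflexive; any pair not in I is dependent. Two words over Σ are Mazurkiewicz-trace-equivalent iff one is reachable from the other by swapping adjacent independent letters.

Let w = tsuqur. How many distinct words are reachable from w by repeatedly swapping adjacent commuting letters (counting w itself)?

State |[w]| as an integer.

45

0(t) covers ∅
1(s) covers ∅
2(u) covers 0:t
3(q) covers 1:s
4(u) covers 2:u
5(r) covers 0:t
floor of heap: 0:t, 1:s
completions by unplaced set U, small U first (add the entries for U minus each lowest piece of U):
  |U|=1: {3}:1  {4}:1  {5}:1
  |U|=2: {1,3}:1  {2,4}:1  {3,4}:2  {3,5}:2  {4,5}:2
  |U|=3: {1,3,4}:3  {1,3,5}:3  {2,3,4}:3  {2,4,5}:3  {3,4,5}:6
  |U|=4: {0,2,4,5}:3  {1,2,3,4}:6  {1,3,4,5}:12  {2,3,4,5}:12
  start at 0(t): 30
  start at 1(s): 15
sum over floor = 45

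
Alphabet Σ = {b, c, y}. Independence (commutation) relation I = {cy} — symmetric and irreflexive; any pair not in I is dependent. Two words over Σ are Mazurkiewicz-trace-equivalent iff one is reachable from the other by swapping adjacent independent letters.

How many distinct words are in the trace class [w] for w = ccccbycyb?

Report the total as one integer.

3

#0=c has no predecessor
#1=c depends on [0:c]
#2=c depends on [1:c]
#3=c depends on [2:c]
#4=b depends on [3:c]
#5=y depends on [4:b]
#6=c depends on [4:b]
#7=y depends on [5:y]
#8=b depends on [6:c, 7:y]
sources: [0:c]
N(rest) = Σ N(rest − s) over sources s of rest; N(one piece) = 1:
  size 1 → [8]=1
  size 2 → [6,8]=1  [7,8]=1
  size 3 → [5,7,8]=1  [6,7,8]=2
  size 4 → [5,6,7,8]=3
  size 5 → [4,5,6,7,8]=3
  size 6 → [3,4,5,6,7,8]=3
  size 7 → [2,3,4,5,6,7,8]=3
  first=0(c) contributes 3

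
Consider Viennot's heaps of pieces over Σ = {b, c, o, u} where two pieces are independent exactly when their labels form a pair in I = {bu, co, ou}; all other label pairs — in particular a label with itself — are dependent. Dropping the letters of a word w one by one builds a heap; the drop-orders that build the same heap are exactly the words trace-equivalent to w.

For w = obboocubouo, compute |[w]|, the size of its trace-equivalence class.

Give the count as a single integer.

46

piece 0:o — minimal
piece 1:b rests on {0:o}
piece 2:b rests on {1:b}
piece 3:o rests on {2:b}
piece 4:o rests on {3:o}
piece 5:c rests on {2:b}
piece 6:u rests on {5:c}
piece 7:b rests on {4:o, 5:c}
piece 8:o rests on {7:b}
piece 9:u rests on {6:u}
piece 10:o rests on {8:o}
minimal pieces: {0:o}
ways to finish when only these pieces remain (= sum over removing one remaining piece with nothing left below it):
  1 left: {9}→1  {10}→1
  2 left: {6,9}→1  {8,10}→1  {9,10}→2
  3 left: {6,9,10}→3  {7,8,10}→1  {8,9,10}→3
  4 left: {4,7,8,10}→1  {6,8,9,10}→6  {7,8,9,10}→4
  5 left: {3,4,7,8,10}→1  {4,7,8,9,10}→5  {6,7,8,9,10}→10
  6 left: {3,4,7,8,9,10}→6  {4,6,7,8,9,10}→15  {5,6,7,8,9,10}→10
  7 left: {3,4,6,7,8,9,10}→21  {4,5,6,7,8,9,10}→25
  8 left: {3,4,5,6,7,8,9,10}→46
  9 left: {2,3,4,5,6,7,8,9,10}→46
  placing 0:o first → 46 extensions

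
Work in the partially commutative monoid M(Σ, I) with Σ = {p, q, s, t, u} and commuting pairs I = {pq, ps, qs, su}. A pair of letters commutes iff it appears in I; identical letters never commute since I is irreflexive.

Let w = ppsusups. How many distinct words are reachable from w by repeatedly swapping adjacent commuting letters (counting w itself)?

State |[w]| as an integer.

#0=p has no predecessor
#1=p depends on [0:p]
#2=s has no predecessor
#3=u depends on [1:p]
#4=s depends on [2:s]
#5=u depends on [3:u]
#6=p depends on [5:u]
#7=s depends on [4:s]
sources: [0:p, 2:s]
N(rest) = Σ N(rest − s) over sources s of rest; N(one piece) = 1:
  size 1 → [6]=1  [7]=1
  size 2 → [4,7]=1  [5,6]=1  [6,7]=2
  size 3 → [2,4,7]=1  [3,5,6]=1  [4,6,7]=3  [5,6,7]=3
  size 4 → [1,3,5,6]=1  [2,4,6,7]=4  [3,5,6,7]=4  [4,5,6,7]=6
  size 5 → [0,1,3,5,6]=1  [1,3,5,6,7]=5  [2,4,5,6,7]=10  [3,4,5,6,7]=10
  size 6 → [0,1,3,5,6,7]=6  [1,3,4,5,6,7]=15  [2,3,4,5,6,7]=20
  first=0(p) contributes 35
  first=2(s) contributes 21
|[w]| = 56

56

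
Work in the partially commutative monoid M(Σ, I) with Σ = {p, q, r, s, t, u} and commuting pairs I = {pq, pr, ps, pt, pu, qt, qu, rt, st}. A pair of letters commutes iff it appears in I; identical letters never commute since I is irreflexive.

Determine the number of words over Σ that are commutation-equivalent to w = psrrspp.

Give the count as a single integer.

0(p) covers ∅
1(s) covers ∅
2(r) covers 1:s
3(r) covers 2:r
4(s) covers 3:r
5(p) covers 0:p
6(p) covers 5:p
floor of heap: 0:p, 1:s
completions by unplaced set U, small U first (add the entries for U minus each lowest piece of U):
  |U|=1: {4}:1  {6}:1
  |U|=2: {3,4}:1  {4,6}:2  {5,6}:1
  |U|=3: {0,5,6}:1  {2,3,4}:1  {3,4,6}:3  {4,5,6}:3
  |U|=4: {0,4,5,6}:4  {1,2,3,4}:1  {2,3,4,6}:4  {3,4,5,6}:6
  |U|=5: {0,3,4,5,6}:10  {1,2,3,4,6}:5  {2,3,4,5,6}:10
  start at 0(p): 15
  start at 1(s): 20
sum over floor = 35

35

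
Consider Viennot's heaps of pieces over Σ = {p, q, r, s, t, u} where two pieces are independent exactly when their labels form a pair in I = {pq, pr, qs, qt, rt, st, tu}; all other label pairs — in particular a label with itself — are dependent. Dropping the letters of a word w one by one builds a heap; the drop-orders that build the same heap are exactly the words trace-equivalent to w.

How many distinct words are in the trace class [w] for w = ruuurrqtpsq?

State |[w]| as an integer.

79

#0=r has no predecessor
#1=u depends on [0:r]
#2=u depends on [1:u]
#3=u depends on [2:u]
#4=r depends on [3:u]
#5=r depends on [4:r]
#6=q depends on [5:r]
#7=t has no predecessor
#8=p depends on [3:u, 7:t]
#9=s depends on [5:r, 8:p]
#10=q depends on [6:q]
sources: [0:r, 7:t]
N(rest) = Σ N(rest − s) over sources s of rest; N(one piece) = 1:
  size 1 → [9]=1  [10]=1
  size 2 → [6,10]=1  [8,9]=1  [9,10]=2
  size 3 → [6,9,10]=3  [7,8,9]=1  [8,9,10]=3
  size 4 → [5,6,9,10]=3  [6,8,9,10]=6  [7,8,9,10]=4
  size 5 → [4,5,6,9,10]=3  [5,6,8,9,10]=9  [6,7,8,9,10]=10
  size 6 → [4,5,6,8,9,10]=12  [5,6,7,8,9,10]=19
  size 7 → [3,4,5,6,8,9,10]=12  [4,5,6,7,8,9,10]=31
  size 8 → [2,3,4,5,6,8,9,10]=12  [3,4,5,6,7,8,9,10]=43
  size 9 → [1,2,3,4,5,6,8,9,10]=12  [2,3,4,5,6,7,8,9,10]=55
  first=0(r) contributes 67
  first=7(t) contributes 12
|[w]| = 79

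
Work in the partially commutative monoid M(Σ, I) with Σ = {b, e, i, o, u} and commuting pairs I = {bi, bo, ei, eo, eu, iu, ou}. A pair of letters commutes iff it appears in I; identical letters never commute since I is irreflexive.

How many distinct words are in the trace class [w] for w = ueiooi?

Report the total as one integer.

30

0(u) covers ∅
1(e) covers ∅
2(i) covers ∅
3(o) covers 2:i
4(o) covers 3:o
5(i) covers 4:o
floor of heap: 0:u, 1:e, 2:i
completions by unplaced set U, small U first (add the entries for U minus each lowest piece of U):
  |U|=1: {0}:1  {1}:1  {5}:1
  |U|=2: {0,1}:2  {0,5}:2  {1,5}:2  {4,5}:1
  |U|=3: {0,1,5}:6  {0,4,5}:3  {1,4,5}:3  {3,4,5}:1
  |U|=4: {0,1,4,5}:12  {0,3,4,5}:4  {1,3,4,5}:4  {2,3,4,5}:1
  start at 0(u): 5
  start at 1(e): 5
  start at 2(i): 20
sum over floor = 30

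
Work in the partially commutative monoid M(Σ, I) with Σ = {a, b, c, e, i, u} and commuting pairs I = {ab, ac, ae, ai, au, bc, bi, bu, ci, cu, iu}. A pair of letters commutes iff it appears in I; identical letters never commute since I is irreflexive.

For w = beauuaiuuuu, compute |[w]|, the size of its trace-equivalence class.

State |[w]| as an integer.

385

#0=b has no predecessor
#1=e depends on [0:b]
#2=a has no predecessor
#3=u depends on [1:e]
#4=u depends on [3:u]
#5=a depends on [2:a]
#6=i depends on [1:e]
#7=u depends on [4:u]
#8=u depends on [7:u]
#9=u depends on [8:u]
#10=u depends on [9:u]
sources: [0:b, 2:a]
N(rest) = Σ N(rest − s) over sources s of rest; N(one piece) = 1:
  size 1 → [5]=1  [6]=1  [10]=1
  size 2 → [2,5]=1  [5,6]=2  [5,10]=2  [6,10]=2  [9,10]=1
  size 3 → [2,5,6]=3  [2,5,10]=3  [5,6,10]=6  [5,9,10]=3  [6,9,10]=3  [8,9,10]=1
  size 4 → [2,5,6,10]=12  [2,5,9,10]=6  [5,6,9,10]=12  [5,8,9,10]=4  [6,8,9,10]=4  [7,8,9,10]=1
  size 5 → [2,5,6,9,10]=30  [2,5,8,9,10]=10  [4,7,8,9,10]=1  [5,6,8,9,10]=20  [5,7,8,9,10]=5  [6,7,8,9,10]=5
  size 6 → [2,5,6,8,9,10]=60  [2,5,7,8,9,10]=15  [3,4,7,8,9,10]=1  [4,5,7,8,9,10]=6  [4,6,7,8,9,10]=6  [5,6,7,8,9,10]=30
  size 7 → [2,4,5,7,8,9,10]=21  [2,5,6,7,8,9,10]=105  [3,4,5,7,8,9,10]=7  [3,4,6,7,8,9,10]=7  [4,5,6,7,8,9,10]=42
  size 8 → [1,3,4,6,7,8,9,10]=7  [2,3,4,5,7,8,9,10]=28  [2,4,5,6,7,8,9,10]=168  [3,4,5,6,7,8,9,10]=56
  size 9 → [0,1,3,4,6,7,8,9,10]=7  [1,3,4,5,6,7,8,9,10]=63  [2,3,4,5,6,7,8,9,10]=252
  first=0(b) contributes 315
  first=2(a) contributes 70
|[w]| = 385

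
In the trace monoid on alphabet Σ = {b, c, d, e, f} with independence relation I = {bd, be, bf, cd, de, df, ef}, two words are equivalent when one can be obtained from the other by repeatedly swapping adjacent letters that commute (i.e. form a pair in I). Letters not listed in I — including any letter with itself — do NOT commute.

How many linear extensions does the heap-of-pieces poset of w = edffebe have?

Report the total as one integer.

piece 0:e — minimal
piece 1:d — minimal
piece 2:f — minimal
piece 3:f rests on {2:f}
piece 4:e rests on {0:e}
piece 5:b — minimal
piece 6:e rests on {4:e}
minimal pieces: {0:e, 1:d, 2:f, 5:b}
ways to finish when only these pieces remain (= sum over removing one remaining piece with nothing left below it):
  1 left: {1}→1  {3}→1  {5}→1  {6}→1
  2 left: {1,3}→2  {1,5}→2  {1,6}→2  {2,3}→1  {3,5}→2  {3,6}→2  {4,6}→1  {5,6}→2
  3 left: {0,4,6}→1  {1,2,3}→3  {1,3,5}→6  {1,3,6}→6  {1,4,6}→3  {1,5,6}→6  {2,3,5}→3  {2,3,6}→3  {3,4,6}→3  {3,5,6}→6  {4,5,6}→3
  4 left: {0,1,4,6}→4  {0,3,4,6}→4  {0,4,5,6}→4  {1,2,3,5}→12  {1,2,3,6}→12  {1,3,4,6}→12  {1,3,5,6}→24  {1,4,5,6}→12  {2,3,4,6}→6  {2,3,5,6}→12  {3,4,5,6}→12
  5 left: {0,1,3,4,6}→20  {0,1,4,5,6}→20  {0,2,3,4,6}→10  {0,3,4,5,6}→20  {1,2,3,4,6}→30  {1,2,3,5,6}→60  {1,3,4,5,6}→60  {2,3,4,5,6}→30
  placing 0:e first → 180 extensions
  placing 1:d first → 60 extensions
  placing 2:f first → 120 extensions
  placing 5:b first → 60 extensions
total linear extensions = 420

420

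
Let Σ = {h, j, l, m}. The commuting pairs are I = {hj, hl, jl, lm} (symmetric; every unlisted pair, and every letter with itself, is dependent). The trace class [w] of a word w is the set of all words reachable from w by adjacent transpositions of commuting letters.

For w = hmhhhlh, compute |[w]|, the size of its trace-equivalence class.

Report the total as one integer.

7

0(h) covers ∅
1(m) covers 0:h
2(h) covers 1:m
3(h) covers 2:h
4(h) covers 3:h
5(l) covers ∅
6(h) covers 4:h
floor of heap: 0:h, 5:l
completions by unplaced set U, small U first (add the entries for U minus each lowest piece of U):
  |U|=1: {5}:1  {6}:1
  |U|=2: {4,6}:1  {5,6}:2
  |U|=3: {3,4,6}:1  {4,5,6}:3
  |U|=4: {2,3,4,6}:1  {3,4,5,6}:4
  |U|=5: {1,2,3,4,6}:1  {2,3,4,5,6}:5
  start at 0(h): 6
  start at 5(l): 1
sum over floor = 7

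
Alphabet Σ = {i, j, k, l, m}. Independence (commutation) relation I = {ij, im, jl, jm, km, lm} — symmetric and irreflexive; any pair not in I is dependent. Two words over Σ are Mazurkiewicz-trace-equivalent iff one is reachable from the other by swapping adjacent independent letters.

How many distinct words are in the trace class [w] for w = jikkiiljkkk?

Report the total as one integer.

drop 0:j onto floor
drop 1:i onto floor
drop 2:k onto {0:j, 1:i}
drop 3:k onto {2:k}
drop 4:i onto {3:k}
drop 5:i onto {4:i}
drop 6:l onto {5:i}
drop 7:j onto {3:k}
drop 8:k onto {6:l, 7:j}
drop 9:k onto {8:k}
drop 10:k onto {9:k}
ground layer = {0:j, 1:i}
drop-orders for the pieces not yet dropped (sum over which currently-grounded one goes next):
  1 to go: {10} 1
  2 to go: {9,10} 1
  3 to go: {8,9,10} 1
  4 to go: {6,8,9,10} 1  {7,8,9,10} 1
  5 to go: {5,6,8,9,10} 1  {6,7,8,9,10} 2
  6 to go: {4,5,6,8,9,10} 1  {5,6,7,8,9,10} 3
  7 to go: {4,5,6,7,8,9,10} 4
  8 to go: {3,4,5,6,7,8,9,10} 4
  9 to go: {2,3,4,5,6,7,8,9,10} 4
  if 0:j drops first: 4 orders
  if 1:i drops first: 4 orders
heap linearizations: 8

8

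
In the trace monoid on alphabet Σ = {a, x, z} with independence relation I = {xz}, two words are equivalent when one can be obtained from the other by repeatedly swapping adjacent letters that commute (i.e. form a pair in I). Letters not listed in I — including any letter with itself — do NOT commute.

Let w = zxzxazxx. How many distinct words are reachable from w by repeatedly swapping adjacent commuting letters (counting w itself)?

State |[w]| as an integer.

18

piece 0:z — minimal
piece 1:x — minimal
piece 2:z rests on {0:z}
piece 3:x rests on {1:x}
piece 4:a rests on {2:z, 3:x}
piece 5:z rests on {4:a}
piece 6:x rests on {4:a}
piece 7:x rests on {6:x}
minimal pieces: {0:z, 1:x}
ways to finish when only these pieces remain (= sum over removing one remaining piece with nothing left below it):
  1 left: {5}→1  {7}→1
  2 left: {5,7}→2  {6,7}→1
  3 left: {5,6,7}→3
  4 left: {4,5,6,7}→3
  5 left: {2,4,5,6,7}→3  {3,4,5,6,7}→3
  6 left: {0,2,4,5,6,7}→3  {1,3,4,5,6,7}→3  {2,3,4,5,6,7}→6
  placing 0:z first → 9 extensions
  placing 1:x first → 9 extensions
total linear extensions = 18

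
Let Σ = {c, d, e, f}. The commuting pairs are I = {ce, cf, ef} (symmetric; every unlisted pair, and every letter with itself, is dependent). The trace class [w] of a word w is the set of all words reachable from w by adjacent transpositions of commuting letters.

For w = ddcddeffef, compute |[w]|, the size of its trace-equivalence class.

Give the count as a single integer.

10

drop 0:d onto floor
drop 1:d onto {0:d}
drop 2:c onto {1:d}
drop 3:d onto {2:c}
drop 4:d onto {3:d}
drop 5:e onto {4:d}
drop 6:f onto {4:d}
drop 7:f onto {6:f}
drop 8:e onto {5:e}
drop 9:f onto {7:f}
ground layer = {0:d}
drop-orders for the pieces not yet dropped (sum over which currently-grounded one goes next):
  1 to go: {8} 1  {9} 1
  2 to go: {5,8} 1  {7,9} 1  {8,9} 2
  3 to go: {5,8,9} 3  {6,7,9} 1  {7,8,9} 3
  4 to go: {5,7,8,9} 6  {6,7,8,9} 4
  5 to go: {5,6,7,8,9} 10
  6 to go: {4,5,6,7,8,9} 10
  7 to go: {3,4,5,6,7,8,9} 10
  8 to go: {2,3,4,5,6,7,8,9} 10
  if 0:d drops first: 10 orders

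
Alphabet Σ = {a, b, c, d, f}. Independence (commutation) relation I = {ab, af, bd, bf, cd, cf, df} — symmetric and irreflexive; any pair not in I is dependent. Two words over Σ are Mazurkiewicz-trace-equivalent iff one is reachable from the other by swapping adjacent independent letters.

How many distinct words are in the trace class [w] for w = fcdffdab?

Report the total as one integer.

504

#0=f has no predecessor
#1=c has no predecessor
#2=d has no predecessor
#3=f depends on [0:f]
#4=f depends on [3:f]
#5=d depends on [2:d]
#6=a depends on [1:c, 5:d]
#7=b depends on [1:c]
sources: [0:f, 1:c, 2:d]
N(rest) = Σ N(rest − s) over sources s of rest; N(one piece) = 1:
  size 1 → [4]=1  [6]=1  [7]=1
  size 2 → [3,4]=1  [4,6]=2  [4,7]=2  [5,6]=1  [6,7]=2
  size 3 → [0,3,4]=1  [1,6,7]=2  [2,5,6]=1  [3,4,6]=3  [3,4,7]=3  [4,5,6]=3  [4,6,7]=6  [5,6,7]=3
  size 4 → [0,3,4,6]=4  [0,3,4,7]=4  [1,4,6,7]=8  [1,5,6,7]=5  [2,4,5,6]=4  [2,5,6,7]=4  [3,4,5,6]=6  [3,4,6,7]=12  [4,5,6,7]=12
  size 5 → [0,3,4,5,6]=10  [0,3,4,6,7]=20  [1,2,5,6,7]=9  [1,3,4,6,7]=20  [1,4,5,6,7]=25  [2,3,4,5,6]=10  [2,4,5,6,7]=20  [3,4,5,6,7]=30
  size 6 → [0,1,3,4,6,7]=40  [0,2,3,4,5,6]=20  [0,3,4,5,6,7]=60  [1,2,4,5,6,7]=54  [1,3,4,5,6,7]=75  [2,3,4,5,6,7]=60
  first=0(f) contributes 189
  first=1(c) contributes 140
  first=2(d) contributes 175
|[w]| = 504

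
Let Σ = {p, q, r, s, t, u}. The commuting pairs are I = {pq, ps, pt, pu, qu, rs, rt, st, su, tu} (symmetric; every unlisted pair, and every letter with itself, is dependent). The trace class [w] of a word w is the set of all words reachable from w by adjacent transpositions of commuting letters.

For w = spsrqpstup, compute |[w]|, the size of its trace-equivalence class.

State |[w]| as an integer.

1116

0(s) covers ∅
1(p) covers ∅
2(s) covers 0:s
3(r) covers 1:p
4(q) covers 2:s, 3:r
5(p) covers 3:r
6(s) covers 4:q
7(t) covers 4:q
8(u) covers 3:r
9(p) covers 5:p
floor of heap: 0:s, 1:p
completions by unplaced set U, small U first (add the entries for U minus each lowest piece of U):
  |U|=1: {6}:1  {7}:1  {8}:1  {9}:1
  |U|=2: {5,9}:1  {6,7}:2  {6,8}:2  {6,9}:2  {7,8}:2  {7,9}:2  {8,9}:2
  |U|=3: {4,6,7}:2  {5,6,9}:3  {5,7,9}:3  {5,8,9}:3  {6,7,8}:6  {6,7,9}:6  {6,8,9}:6  {7,8,9}:6
  |U|=4: {2,4,6,7}:2  {4,6,7,8}:8  {4,6,7,9}:8  {5,6,7,9}:12  {5,6,8,9}:12  {5,7,8,9}:12  {6,7,8,9}:24
  |U|=5: {0,2,4,6,7}:2  {2,4,6,7,8}:10  {2,4,6,7,9}:10  {4,5,6,7,9}:20  {4,6,7,8,9}:40  {5,6,7,8,9}:60
  |U|=6: {0,2,4,6,7,8}:12  {0,2,4,6,7,9}:12  {2,4,5,6,7,9}:30  {2,4,6,7,8,9}:60  {4,5,6,7,8,9}:120
  |U|=7: {0,2,4,5,6,7,9}:42  {0,2,4,6,7,8,9}:84  {2,4,5,6,7,8,9}:210  {3,4,5,6,7,8,9}:120
  |U|=8: {0,2,4,5,6,7,8,9}:336  {1,3,4,5,6,7,8,9}:120  {2,3,4,5,6,7,8,9}:330
  start at 0(s): 450
  start at 1(p): 666
sum over floor = 1116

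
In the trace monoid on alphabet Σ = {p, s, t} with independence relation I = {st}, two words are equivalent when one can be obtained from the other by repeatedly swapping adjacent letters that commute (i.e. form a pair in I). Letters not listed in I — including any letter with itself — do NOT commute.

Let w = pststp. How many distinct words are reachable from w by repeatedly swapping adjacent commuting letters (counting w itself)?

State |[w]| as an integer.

drop 0:p onto floor
drop 1:s onto {0:p}
drop 2:t onto {0:p}
drop 3:s onto {1:s}
drop 4:t onto {2:t}
drop 5:p onto {3:s, 4:t}
ground layer = {0:p}
drop-orders for the pieces not yet dropped (sum over which currently-grounded one goes next):
  1 to go: {5} 1
  2 to go: {3,5} 1  {4,5} 1
  3 to go: {1,3,5} 1  {2,4,5} 1  {3,4,5} 2
  4 to go: {1,3,4,5} 3  {2,3,4,5} 3
  if 0:p drops first: 6 orders

6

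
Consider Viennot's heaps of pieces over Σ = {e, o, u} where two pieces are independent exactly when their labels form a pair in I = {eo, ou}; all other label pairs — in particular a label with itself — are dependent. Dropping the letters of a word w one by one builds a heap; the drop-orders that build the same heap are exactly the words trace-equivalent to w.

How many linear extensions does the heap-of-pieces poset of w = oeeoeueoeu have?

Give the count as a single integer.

0(o) covers ∅
1(e) covers ∅
2(e) covers 1:e
3(o) covers 0:o
4(e) covers 2:e
5(u) covers 4:e
6(e) covers 5:u
7(o) covers 3:o
8(e) covers 6:e
9(u) covers 8:e
floor of heap: 0:o, 1:e
completions by unplaced set U, small U first (add the entries for U minus each lowest piece of U):
  |U|=1: {7}:1  {9}:1
  |U|=2: {3,7}:1  {7,9}:2  {8,9}:1
  |U|=3: {0,3,7}:1  {3,7,9}:3  {6,8,9}:1  {7,8,9}:3
  |U|=4: {0,3,7,9}:4  {3,7,8,9}:6  {5,6,8,9}:1  {6,7,8,9}:4
  |U|=5: {0,3,7,8,9}:10  {3,6,7,8,9}:10  {4,5,6,8,9}:1  {5,6,7,8,9}:5
  |U|=6: {0,3,6,7,8,9}:20  {2,4,5,6,8,9}:1  {3,5,6,7,8,9}:15  {4,5,6,7,8,9}:6
  |U|=7: {0,3,5,6,7,8,9}:35  {1,2,4,5,6,8,9}:1  {2,4,5,6,7,8,9}:7  {3,4,5,6,7,8,9}:21
  |U|=8: {0,3,4,5,6,7,8,9}:56  {1,2,4,5,6,7,8,9}:8  {2,3,4,5,6,7,8,9}:28
  start at 0(o): 36
  start at 1(e): 84
sum over floor = 120

120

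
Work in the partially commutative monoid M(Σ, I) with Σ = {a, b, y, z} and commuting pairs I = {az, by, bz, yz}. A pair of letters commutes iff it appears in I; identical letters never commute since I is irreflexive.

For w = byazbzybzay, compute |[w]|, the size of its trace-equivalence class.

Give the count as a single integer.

990

piece 0:b — minimal
piece 1:y — minimal
piece 2:a rests on {0:b, 1:y}
piece 3:z — minimal
piece 4:b rests on {2:a}
piece 5:z rests on {3:z}
piece 6:y rests on {2:a}
piece 7:b rests on {4:b}
piece 8:z rests on {5:z}
piece 9:a rests on {6:y, 7:b}
piece 10:y rests on {9:a}
minimal pieces: {0:b, 1:y, 3:z}
ways to finish when only these pieces remain (= sum over removing one remaining piece with nothing left below it):
  1 left: {8}→1  {10}→1
  2 left: {5,8}→1  {8,10}→2  {9,10}→1
  3 left: {3,5,8}→1  {5,8,10}→3  {6,9,10}→1  {7,9,10}→1  {8,9,10}→3
  4 left: {3,5,8,10}→4  {4,7,9,10}→1  {5,8,9,10}→6  {6,7,9,10}→2  {6,8,9,10}→4  {7,8,9,10}→4
  5 left: {3,5,8,9,10}→10  {4,6,7,9,10}→3  {4,7,8,9,10}→5  {5,6,8,9,10}→10  {5,7,8,9,10}→10  {6,7,8,9,10}→10
  6 left: {2,4,6,7,9,10}→3  {3,5,6,8,9,10}→20  {3,5,7,8,9,10}→20  {4,5,7,8,9,10}→15  {4,6,7,8,9,10}→18  {5,6,7,8,9,10}→30
  7 left: {0,2,4,6,7,9,10}→3  {1,2,4,6,7,9,10}→3  {2,4,6,7,8,9,10}→21  {3,4,5,7,8,9,10}→35  {3,5,6,7,8,9,10}→70  {4,5,6,7,8,9,10}→63
  8 left: {0,1,2,4,6,7,9,10}→6  {0,2,4,6,7,8,9,10}→24  {1,2,4,6,7,8,9,10}→24  {2,4,5,6,7,8,9,10}→84  {3,4,5,6,7,8,9,10}→168
  9 left: {0,1,2,4,6,7,8,9,10}→54  {0,2,4,5,6,7,8,9,10}→108  {1,2,4,5,6,7,8,9,10}→108  {2,3,4,5,6,7,8,9,10}→252
  placing 0:b first → 360 extensions
  placing 1:y first → 360 extensions
  placing 3:z first → 270 extensions
total linear extensions = 990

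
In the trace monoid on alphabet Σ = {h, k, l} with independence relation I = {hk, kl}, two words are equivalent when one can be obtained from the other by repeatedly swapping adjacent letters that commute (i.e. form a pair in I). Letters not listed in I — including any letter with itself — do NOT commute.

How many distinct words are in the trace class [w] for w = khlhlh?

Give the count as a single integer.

piece 0:k — minimal
piece 1:h — minimal
piece 2:l rests on {1:h}
piece 3:h rests on {2:l}
piece 4:l rests on {3:h}
piece 5:h rests on {4:l}
minimal pieces: {0:k, 1:h}
ways to finish when only these pieces remain (= sum over removing one remaining piece with nothing left below it):
  1 left: {0}→1  {5}→1
  2 left: {0,5}→2  {4,5}→1
  3 left: {0,4,5}→3  {3,4,5}→1
  4 left: {0,3,4,5}→4  {2,3,4,5}→1
  placing 0:k first → 1 extensions
  placing 1:h first → 5 extensions
total linear extensions = 6

6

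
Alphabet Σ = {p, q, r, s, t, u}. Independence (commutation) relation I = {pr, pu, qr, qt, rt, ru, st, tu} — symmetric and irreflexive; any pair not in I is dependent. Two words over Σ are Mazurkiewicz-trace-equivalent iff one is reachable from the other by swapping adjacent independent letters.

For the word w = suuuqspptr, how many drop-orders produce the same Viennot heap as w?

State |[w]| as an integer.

4

0(s) covers ∅
1(u) covers 0:s
2(u) covers 1:u
3(u) covers 2:u
4(q) covers 3:u
5(s) covers 4:q
6(p) covers 5:s
7(p) covers 6:p
8(t) covers 7:p
9(r) covers 5:s
floor of heap: 0:s
completions by unplaced set U, small U first (add the entries for U minus each lowest piece of U):
  |U|=1: {8}:1  {9}:1
  |U|=2: {7,8}:1  {8,9}:2
  |U|=3: {6,7,8}:1  {7,8,9}:3
  |U|=4: {6,7,8,9}:4
  |U|=5: {5,6,7,8,9}:4
  |U|=6: {4,5,6,7,8,9}:4
  |U|=7: {3,4,5,6,7,8,9}:4
  |U|=8: {2,3,4,5,6,7,8,9}:4
  start at 0(s): 4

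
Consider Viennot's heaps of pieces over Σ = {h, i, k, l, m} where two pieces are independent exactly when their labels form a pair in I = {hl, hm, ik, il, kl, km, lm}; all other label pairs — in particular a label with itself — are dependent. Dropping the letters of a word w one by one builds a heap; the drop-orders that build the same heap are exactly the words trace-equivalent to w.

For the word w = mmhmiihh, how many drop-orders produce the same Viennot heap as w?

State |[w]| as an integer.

4

drop 0:m onto floor
drop 1:m onto {0:m}
drop 2:h onto floor
drop 3:m onto {1:m}
drop 4:i onto {2:h, 3:m}
drop 5:i onto {4:i}
drop 6:h onto {5:i}
drop 7:h onto {6:h}
ground layer = {0:m, 2:h}
drop-orders for the pieces not yet dropped (sum over which currently-grounded one goes next):
  1 to go: {7} 1
  2 to go: {6,7} 1
  3 to go: {5,6,7} 1
  4 to go: {4,5,6,7} 1
  5 to go: {2,4,5,6,7} 1  {3,4,5,6,7} 1
  6 to go: {1,3,4,5,6,7} 1  {2,3,4,5,6,7} 2
  if 0:m drops first: 3 orders
  if 2:h drops first: 1 orders
heap linearizations: 4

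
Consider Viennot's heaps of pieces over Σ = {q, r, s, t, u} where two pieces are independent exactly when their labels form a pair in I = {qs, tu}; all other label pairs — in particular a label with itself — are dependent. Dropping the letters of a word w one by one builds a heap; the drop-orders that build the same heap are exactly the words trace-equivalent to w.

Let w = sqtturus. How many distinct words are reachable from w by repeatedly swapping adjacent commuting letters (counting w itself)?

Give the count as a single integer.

6

piece 0:s — minimal
piece 1:q — minimal
piece 2:t rests on {0:s, 1:q}
piece 3:t rests on {2:t}
piece 4:u rests on {0:s, 1:q}
piece 5:r rests on {3:t, 4:u}
piece 6:u rests on {5:r}
piece 7:s rests on {6:u}
minimal pieces: {0:s, 1:q}
ways to finish when only these pieces remain (= sum over removing one remaining piece with nothing left below it):
  1 left: {7}→1
  2 left: {6,7}→1
  3 left: {5,6,7}→1
  4 left: {3,5,6,7}→1  {4,5,6,7}→1
  5 left: {2,3,5,6,7}→1  {3,4,5,6,7}→2
  6 left: {2,3,4,5,6,7}→3
  placing 0:s first → 3 extensions
  placing 1:q first → 3 extensions
total linear extensions = 6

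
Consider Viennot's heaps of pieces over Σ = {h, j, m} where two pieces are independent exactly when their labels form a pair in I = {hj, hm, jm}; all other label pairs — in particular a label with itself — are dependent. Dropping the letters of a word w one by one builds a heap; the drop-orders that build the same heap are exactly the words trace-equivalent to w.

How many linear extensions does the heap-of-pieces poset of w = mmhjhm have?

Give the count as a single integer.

60

drop 0:m onto floor
drop 1:m onto {0:m}
drop 2:h onto floor
drop 3:j onto floor
drop 4:h onto {2:h}
drop 5:m onto {1:m}
ground layer = {0:m, 2:h, 3:j}
drop-orders for the pieces not yet dropped (sum over which currently-grounded one goes next):
  1 to go: {3} 1  {4} 1  {5} 1
  2 to go: {1,5} 1  {2,4} 1  {3,4} 2  {3,5} 2  {4,5} 2
  3 to go: {0,1,5} 1  {1,3,5} 3  {1,4,5} 3  {2,3,4} 3  {2,4,5} 3  {3,4,5} 6
  4 to go: {0,1,3,5} 4  {0,1,4,5} 4  {1,2,4,5} 6  {1,3,4,5} 12  {2,3,4,5} 12
  if 0:m drops first: 30 orders
  if 2:h drops first: 20 orders
  if 3:j drops first: 10 orders
heap linearizations: 60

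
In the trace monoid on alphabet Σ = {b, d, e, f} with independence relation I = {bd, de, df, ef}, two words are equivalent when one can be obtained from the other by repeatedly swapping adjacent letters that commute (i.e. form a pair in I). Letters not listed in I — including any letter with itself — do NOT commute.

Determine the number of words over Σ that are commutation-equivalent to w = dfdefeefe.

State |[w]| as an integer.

drop 0:d onto floor
drop 1:f onto floor
drop 2:d onto {0:d}
drop 3:e onto floor
drop 4:f onto {1:f}
drop 5:e onto {3:e}
drop 6:e onto {5:e}
drop 7:f onto {4:f}
drop 8:e onto {6:e}
ground layer = {0:d, 1:f, 3:e}
drop-orders for the pieces not yet dropped (sum over which currently-grounded one goes next):
  1 to go: {2} 1  {7} 1  {8} 1
  2 to go: {0,2} 1  {2,7} 2  {2,8} 2  {4,7} 1  {6,8} 1  {7,8} 2
  3 to go: {0,2,7} 3  {0,2,8} 3  {1,4,7} 1  {2,4,7} 3  {2,6,8} 3  {2,7,8} 6  {4,7,8} 3  {5,6,8} 1  {6,7,8} 3
  4 to go: {0,2,4,7} 6  {0,2,6,8} 6  {0,2,7,8} 12  {1,2,4,7} 4  {1,4,7,8} 4  {2,4,7,8} 12  {2,5,6,8} 4  {2,6,7,8} 12  {3,5,6,8} 1  {4,6,7,8} 6  {5,6,7,8} 4
  5 to go: {0,1,2,4,7} 10  {0,2,4,7,8} 30  {0,2,5,6,8} 10  {0,2,6,7,8} 30  {1,2,4,7,8} 20  {1,4,6,7,8} 10  {2,3,5,6,8} 5  {2,4,6,7,8} 30  {2,5,6,7,8} 20  {3,5,6,7,8} 5  {4,5,6,7,8} 10
  6 to go: {0,1,2,4,7,8} 60  {0,2,3,5,6,8} 15  {0,2,4,6,7,8} 90  {0,2,5,6,7,8} 60  {1,2,4,6,7,8} 60  {1,4,5,6,7,8} 20  {2,3,5,6,7,8} 30  {2,4,5,6,7,8} 60  {3,4,5,6,7,8} 15
  7 to go: {0,1,2,4,6,7,8} 210  {0,2,3,5,6,7,8} 105  {0,2,4,5,6,7,8} 210  {1,2,4,5,6,7,8} 140  {1,3,4,5,6,7,8} 35  {2,3,4,5,6,7,8} 105
  if 0:d drops first: 280 orders
  if 1:f drops first: 420 orders
  if 3:e drops first: 560 orders
heap linearizations: 1260

1260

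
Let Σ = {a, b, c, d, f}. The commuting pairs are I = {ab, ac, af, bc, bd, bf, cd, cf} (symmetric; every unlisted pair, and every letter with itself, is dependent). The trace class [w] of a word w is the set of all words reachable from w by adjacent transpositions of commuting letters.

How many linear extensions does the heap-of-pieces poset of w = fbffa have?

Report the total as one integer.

#0=f has no predecessor
#1=b has no predecessor
#2=f depends on [0:f]
#3=f depends on [2:f]
#4=a has no predecessor
sources: [0:f, 1:b, 4:a]
N(rest) = Σ N(rest − s) over sources s of rest; N(one piece) = 1:
  size 1 → [1]=1  [3]=1  [4]=1
  size 2 → [1,3]=2  [1,4]=2  [2,3]=1  [3,4]=2
  size 3 → [0,2,3]=1  [1,2,3]=3  [1,3,4]=6  [2,3,4]=3
  first=0(f) contributes 12
  first=1(b) contributes 4
  first=4(a) contributes 4
|[w]| = 20

20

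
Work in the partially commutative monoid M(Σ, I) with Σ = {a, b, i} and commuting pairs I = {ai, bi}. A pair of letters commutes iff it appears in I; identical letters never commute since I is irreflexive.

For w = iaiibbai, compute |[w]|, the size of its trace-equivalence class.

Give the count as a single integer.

70

#0=i has no predecessor
#1=a has no predecessor
#2=i depends on [0:i]
#3=i depends on [2:i]
#4=b depends on [1:a]
#5=b depends on [4:b]
#6=a depends on [5:b]
#7=i depends on [3:i]
sources: [0:i, 1:a]
N(rest) = Σ N(rest − s) over sources s of rest; N(one piece) = 1:
  size 1 → [6]=1  [7]=1
  size 2 → [3,7]=1  [5,6]=1  [6,7]=2
  size 3 → [2,3,7]=1  [3,6,7]=3  [4,5,6]=1  [5,6,7]=3
  size 4 → [0,2,3,7]=1  [1,4,5,6]=1  [2,3,6,7]=4  [3,5,6,7]=6  [4,5,6,7]=4
  size 5 → [0,2,3,6,7]=5  [1,4,5,6,7]=5  [2,3,5,6,7]=10  [3,4,5,6,7]=10
  size 6 → [0,2,3,5,6,7]=15  [1,3,4,5,6,7]=15  [2,3,4,5,6,7]=20
  first=0(i) contributes 35
  first=1(a) contributes 35
|[w]| = 70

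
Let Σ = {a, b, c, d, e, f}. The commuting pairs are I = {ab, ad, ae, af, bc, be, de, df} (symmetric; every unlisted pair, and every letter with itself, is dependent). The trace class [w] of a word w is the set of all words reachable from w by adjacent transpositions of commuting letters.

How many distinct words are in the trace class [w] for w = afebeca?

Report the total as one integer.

0(a) covers ∅
1(f) covers ∅
2(e) covers 1:f
3(b) covers 1:f
4(e) covers 2:e
5(c) covers 0:a, 4:e
6(a) covers 5:c
floor of heap: 0:a, 1:f
completions by unplaced set U, small U first (add the entries for U minus each lowest piece of U):
  |U|=1: {3}:1  {6}:1
  |U|=2: {3,6}:2  {5,6}:1
  |U|=3: {0,5,6}:1  {3,5,6}:3  {4,5,6}:1
  |U|=4: {0,3,5,6}:4  {0,4,5,6}:2  {2,4,5,6}:1  {3,4,5,6}:4
  |U|=5: {0,2,4,5,6}:3  {0,3,4,5,6}:10  {2,3,4,5,6}:5
  start at 0(a): 5
  start at 1(f): 18
sum over floor = 23

23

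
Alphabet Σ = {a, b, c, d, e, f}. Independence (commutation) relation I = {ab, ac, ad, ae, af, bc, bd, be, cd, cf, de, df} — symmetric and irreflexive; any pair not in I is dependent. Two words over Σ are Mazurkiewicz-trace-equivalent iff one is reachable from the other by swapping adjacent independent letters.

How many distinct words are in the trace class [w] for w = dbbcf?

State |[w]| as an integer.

drop 0:d onto floor
drop 1:b onto floor
drop 2:b onto {1:b}
drop 3:c onto floor
drop 4:f onto {2:b}
ground layer = {0:d, 1:b, 3:c}
drop-orders for the pieces not yet dropped (sum over which currently-grounded one goes next):
  1 to go: {0} 1  {3} 1  {4} 1
  2 to go: {0,3} 2  {0,4} 2  {2,4} 1  {3,4} 2
  3 to go: {0,2,4} 3  {0,3,4} 6  {1,2,4} 1  {2,3,4} 3
  if 0:d drops first: 4 orders
  if 1:b drops first: 12 orders
  if 3:c drops first: 4 orders
heap linearizations: 20

20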